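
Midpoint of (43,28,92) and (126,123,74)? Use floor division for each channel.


Midpoint: each channel = ⌊(C₁+C₂)/2⌋
R: ⌊(43+126)/2⌋ = 84
G: ⌊(28+123)/2⌋ = 75
B: ⌊(92+74)/2⌋ = 83
= RGB(84, 75, 83)


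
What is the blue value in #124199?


Color: #124199
R = 12 = 18
G = 41 = 65
B = 99 = 153
Blue = 153


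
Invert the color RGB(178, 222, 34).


Invert: (255-R, 255-G, 255-B)
R: 255-178 = 77
G: 255-222 = 33
B: 255-34 = 221
= RGB(77, 33, 221)


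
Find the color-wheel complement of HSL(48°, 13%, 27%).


Complement = opposite side of color wheel = hue + 180°
H' = (48 + 180) mod 360 = 228°
S and L unchanged.
= HSL(228°, 13%, 27%)


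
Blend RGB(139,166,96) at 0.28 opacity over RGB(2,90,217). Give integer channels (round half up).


C = α×F + (1-α)×B, with 1-α = 0.72
R: 0.28×139 + 0.72×2 = 38.92 + 1.44 = 40.36 → 40
G: 0.28×166 + 0.72×90 = 46.48 + 64.80 = 111.28 → 111
B: 0.28×96 + 0.72×217 = 26.88 + 156.24 = 183.12 → 183
= RGB(40, 111, 183)


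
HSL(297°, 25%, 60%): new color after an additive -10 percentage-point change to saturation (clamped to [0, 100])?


Original S = 25%
Adjustment = -10 percentage points
New S = 25 + (-10) = 15
Clamp to [0, 100] → 15
= HSL(297°, 15%, 60%)


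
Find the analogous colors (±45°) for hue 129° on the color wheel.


Base hue: 129°
Left analog: (129 - 45) mod 360 = 84°
Right analog: (129 + 45) mod 360 = 174°
Analogous hues = 84° and 174°


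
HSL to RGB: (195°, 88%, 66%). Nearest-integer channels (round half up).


H=195°, S=0.88, L=0.66
C = (1-|2L-1|)×S = (1-|0.32|)×0.88 = 0.5984
H' = H/60 = 195/60 ≈ 3.2500; X = C×(1-|H' mod 2 - 1|) = 0.4488
m = L - C/2 = 0.66 - 0.2992 = 0.3608
Sector ⌊H'⌋ = 3 → (R',G',B') = (0.0, 0.4488, 0.5984)
RGB = ((R'+m)×255, (G'+m)×255, (B'+m)×255) = (92.004, 206.448, 244.596)
Round half up → RGB(92, 206, 245)


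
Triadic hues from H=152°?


Triadic: equally spaced at 120° intervals
H1 = 152°
H2 = (152 + 120) mod 360 = 272°
H3 = (152 + 240) mod 360 = 32°
Triadic = 152°, 272°, 32°


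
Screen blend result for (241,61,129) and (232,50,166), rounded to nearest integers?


Screen: C = 255 - (255-A)×(255-B)/255, rounded to nearest integer
R: 255 - (255-241)×(255-232)/255 = 255 - 322/255 ≈ 255 - 1.263 = 253.737 → 254
G: 255 - (255-61)×(255-50)/255 = 255 - 39770/255 ≈ 255 - 155.961 = 99.039 → 99
B: 255 - (255-129)×(255-166)/255 = 255 - 11214/255 ≈ 255 - 43.976 = 211.024 → 211
= RGB(254, 99, 211)


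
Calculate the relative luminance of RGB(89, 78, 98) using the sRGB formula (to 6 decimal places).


Linearize each channel (sRGB transfer function): c = v/255; c_lin = c/12.92 if c ≤ 0.04045, else ((c+0.055)/1.055)^2.4
  R: 89/255 ≈ 0.349020 > 0.04045 → ((0.349020+0.055)/1.055)^2.4 ≈ 0.099899
  G: 78/255 ≈ 0.305882 > 0.04045 → ((0.305882+0.055)/1.055)^2.4 ≈ 0.076185
  B: 98/255 ≈ 0.384314 > 0.04045 → ((0.384314+0.055)/1.055)^2.4 ≈ 0.122139
R_lin = 0.099899, G_lin = 0.076185, B_lin = 0.122139
L = 0.2126×R + 0.7152×G + 0.0722×B
L = 0.2126×0.099899 + 0.7152×0.076185 + 0.0722×0.122139
L ≈ 0.084545


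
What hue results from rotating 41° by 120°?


New hue = (H + rotation) mod 360
New hue = (41 + 120) mod 360
= 161 mod 360
= 161°


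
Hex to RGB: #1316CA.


13 → 19 (R)
16 → 22 (G)
CA → 202 (B)
= RGB(19, 22, 202)


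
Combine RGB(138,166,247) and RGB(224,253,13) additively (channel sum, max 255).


Additive: each channel = min(255, C₁+C₂)
R: 138+224 = 362 → 255
G: 166+253 = 419 → 255
B: 247+13 = 260 → 255
= RGB(255, 255, 255)


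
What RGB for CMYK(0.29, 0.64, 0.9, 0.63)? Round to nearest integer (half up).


R = 255 × (1-C) × (1-K) = 255 × 0.71 × 0.37 = 66.9885 → 67
G = 255 × (1-M) × (1-K) = 255 × 0.36 × 0.37 = 33.966 → 34
B = 255 × (1-Y) × (1-K) = 255 × 0.10 × 0.37 = 9.435 → 9
= RGB(67, 34, 9)


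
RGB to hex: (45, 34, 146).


R = 45 → 2D (hex)
G = 34 → 22 (hex)
B = 146 → 92 (hex)
Hex = #2D2292


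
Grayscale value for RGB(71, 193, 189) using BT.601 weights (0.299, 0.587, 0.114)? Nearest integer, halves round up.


Gray = 0.299×R + 0.587×G + 0.114×B
Gray = 0.299×71 + 0.587×193 + 0.114×189
Gray = 21.229 + 113.291 + 21.546
Gray = 156.066 → round half up → 156
Gray = 156


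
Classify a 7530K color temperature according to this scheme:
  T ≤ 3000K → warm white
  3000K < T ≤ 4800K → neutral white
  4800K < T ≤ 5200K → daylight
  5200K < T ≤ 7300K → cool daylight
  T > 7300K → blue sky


Temperature: 7530K
7530K > 7300K → blue sky
Classification: blue sky


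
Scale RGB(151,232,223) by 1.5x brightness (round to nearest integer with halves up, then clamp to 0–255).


Multiply each channel by 1.5, round half up, clamp to [0, 255]
R: 151×1.5 = 226.5 → round → 227
G: 232×1.5 = 348 → clamp → 255
B: 223×1.5 = 334.5 → round → 335 → clamp → 255
= RGB(227, 255, 255)


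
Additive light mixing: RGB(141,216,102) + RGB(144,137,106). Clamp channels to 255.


Additive: each channel = min(255, C₁+C₂)
R: 141+144 = 285 → 255
G: 216+137 = 353 → 255
B: 102+106 = 208 → 208
= RGB(255, 255, 208)


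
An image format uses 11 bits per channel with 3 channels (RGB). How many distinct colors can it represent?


Total bits = 11 bits/channel × 3 channels = 33 bits
Distinct colors = 2^33
= 8,589,934,592 colors


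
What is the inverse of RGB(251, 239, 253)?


Invert: (255-R, 255-G, 255-B)
R: 255-251 = 4
G: 255-239 = 16
B: 255-253 = 2
= RGB(4, 16, 2)


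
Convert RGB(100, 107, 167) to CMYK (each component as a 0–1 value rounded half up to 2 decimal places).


R'=100/255≈0.3922, G'=107/255≈0.4196, B'=167/255≈0.6549
K = 1 - max(R',G',B') = 1 - 167/255 = 88/255 = 0.34509… → 0.35
(1-R'-K)/(1-K) simplifies to (max-R)/max with max = 167:
C = (167-100)/167 = 67/167 = 0.40119… → 0.40
M = (167-107)/167 = 60/167 = 0.35928… → 0.36
Y = (167-167)/167 = 0/167 = 0 → 0.00
= CMYK(0.40, 0.36, 0.00, 0.35)


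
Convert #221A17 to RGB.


22 → 34 (R)
1A → 26 (G)
17 → 23 (B)
= RGB(34, 26, 23)


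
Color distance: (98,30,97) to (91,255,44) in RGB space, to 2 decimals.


d = √[(R₁-R₂)² + (G₁-G₂)² + (B₁-B₂)²]
d = √[(98-91)² + (30-255)² + (97-44)²]
d = √[49 + 50625 + 2809]
d = √53483
d ≈ 231.26


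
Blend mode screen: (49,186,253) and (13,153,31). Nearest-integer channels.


Screen: C = 255 - (255-A)×(255-B)/255, rounded to nearest integer
R: 255 - (255-49)×(255-13)/255 = 255 - 49852/255 ≈ 255 - 195.498 = 59.502 → 60
G: 255 - (255-186)×(255-153)/255 = 255 - 7038/255 ≈ 255 - 27.600 = 227.400 → 227
B: 255 - (255-253)×(255-31)/255 = 255 - 448/255 ≈ 255 - 1.757 = 253.243 → 253
= RGB(60, 227, 253)


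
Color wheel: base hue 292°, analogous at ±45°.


Base hue: 292°
Left analog: (292 - 45) mod 360 = 247°
Right analog: (292 + 45) mod 360 = 337°
Analogous hues = 247° and 337°


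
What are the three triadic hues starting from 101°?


Triadic: equally spaced at 120° intervals
H1 = 101°
H2 = (101 + 120) mod 360 = 221°
H3 = (101 + 240) mod 360 = 341°
Triadic = 101°, 221°, 341°


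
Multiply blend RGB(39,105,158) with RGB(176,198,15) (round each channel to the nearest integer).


Multiply: C = A×B/255, rounded to nearest integer
R: 39×176/255 = 6864/255 ≈ 26.918 → 27
G: 105×198/255 = 20790/255 ≈ 81.529 → 82
B: 158×15/255 = 2370/255 ≈ 9.294 → 9
= RGB(27, 82, 9)


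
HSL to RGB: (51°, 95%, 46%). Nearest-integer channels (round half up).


H=51°, S=0.95, L=0.46
C = (1-|2L-1|)×S = (1-|-0.08|)×0.95 = 0.874
H' = H/60 = 51/60 ≈ 0.8500; X = C×(1-|H' mod 2 - 1|) = 0.7429
m = L - C/2 = 0.46 - 0.437 = 0.023
Sector ⌊H'⌋ = 0 → (R',G',B') = (0.874, 0.7429, 0.0)
RGB = ((R'+m)×255, (G'+m)×255, (B'+m)×255) = (228.735, 195.3045, 5.865)
Round half up → RGB(229, 195, 6)


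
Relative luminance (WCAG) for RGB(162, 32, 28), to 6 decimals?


Linearize each channel (sRGB transfer function): c = v/255; c_lin = c/12.92 if c ≤ 0.04045, else ((c+0.055)/1.055)^2.4
  R: 162/255 ≈ 0.635294 > 0.04045 → ((0.635294+0.055)/1.055)^2.4 ≈ 0.361307
  G: 32/255 ≈ 0.125490 > 0.04045 → ((0.125490+0.055)/1.055)^2.4 ≈ 0.014444
  B: 28/255 ≈ 0.109804 > 0.04045 → ((0.109804+0.055)/1.055)^2.4 ≈ 0.011612
R_lin = 0.361307, G_lin = 0.014444, B_lin = 0.011612
L = 0.2126×R + 0.7152×G + 0.0722×B
L = 0.2126×0.361307 + 0.7152×0.014444 + 0.0722×0.011612
L ≈ 0.087982


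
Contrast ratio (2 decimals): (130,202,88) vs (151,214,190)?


Linearize each sRGB channel c=v/255: c/12.92 if c ≤ 0.04045 else ((c+0.055)/1.055)^2.4
L = 0.2126×R_lin + 0.7152×G_lin + 0.0722×B_lin
Color 1 (130,202,88):
  R=130: 130/255≈0.5098 > 0.04045 → ((0.5098+0.055)/1.055)^2.4 ≈ 0.22323
  G=202: 202/255≈0.7922 > 0.04045 → ((0.7922+0.055)/1.055)^2.4 ≈ 0.59062
  B=88: 88/255≈0.3451 > 0.04045 → ((0.3451+0.055)/1.055)^2.4 ≈ 0.09759
  L1 = 0.2126×0.22323 + 0.7152×0.59062 + 0.0722×0.09759 ≈ 0.47691
Color 2 (151,214,190):
  R=151: 151/255≈0.5922 > 0.04045 → ((0.5922+0.055)/1.055)^2.4 ≈ 0.30947
  G=214: 214/255≈0.8392 > 0.04045 → ((0.8392+0.055)/1.055)^2.4 ≈ 0.67244
  B=190: 190/255≈0.7451 > 0.04045 → ((0.7451+0.055)/1.055)^2.4 ≈ 0.51492
  L2 = 0.2126×0.30947 + 0.7152×0.67244 + 0.0722×0.51492 ≈ 0.58390
Lighter = 0.58390, Darker = 0.47691
Ratio = (L_lighter + 0.05) / (L_darker + 0.05)
Ratio = (0.58390 + 0.05) / (0.47691 + 0.05) = 0.63390 / 0.52691 ≈ 1.2030
Ratio ≈ 1.20:1


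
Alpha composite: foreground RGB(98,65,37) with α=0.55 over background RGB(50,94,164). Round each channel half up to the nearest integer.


C = α×F + (1-α)×B, with 1-α = 0.45
R: 0.55×98 + 0.45×50 = 53.90 + 22.50 = 76.40 → 76
G: 0.55×65 + 0.45×94 = 35.75 + 42.30 = 78.05 → 78
B: 0.55×37 + 0.45×164 = 20.35 + 73.80 = 94.15 → 94
= RGB(76, 78, 94)


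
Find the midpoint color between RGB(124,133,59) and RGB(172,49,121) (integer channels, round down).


Midpoint: each channel = ⌊(C₁+C₂)/2⌋
R: ⌊(124+172)/2⌋ = 148
G: ⌊(133+49)/2⌋ = 91
B: ⌊(59+121)/2⌋ = 90
= RGB(148, 91, 90)


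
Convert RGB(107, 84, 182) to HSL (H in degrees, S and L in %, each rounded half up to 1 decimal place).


Normalize: R'=107/255≈0.4196, G'=84/255≈0.3294, B'=182/255≈0.7137
Max=182/255, Min=84/255, Δ=Max-Min=98/255
L = (Max+Min)/2 = (182+84)/510 = 266/510 = 0.52156… → L = 52.2%
L > 0.5 → S = Δ/(2-Max-Min) = 98/(510-182-84) = 98/244 = 0.40163… → S = 40.2%
(the 1/255 factors cancel in S and H, so raw channel differences can be used)
Max is B' → H = 60 × ((R-G)/Δ + 4) = 60 × ((107-84)/98 + 4)
  23/98 + 4 = 0.2346… + 4 = 4.2346…
  H = 60 × 4.2346… = 254.081…° → H = 254.1°
= HSL(254.1°, 40.2%, 52.2%)


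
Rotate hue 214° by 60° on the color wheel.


New hue = (H + rotation) mod 360
New hue = (214 + 60) mod 360
= 274 mod 360
= 274°


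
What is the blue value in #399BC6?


Color: #399BC6
R = 39 = 57
G = 9B = 155
B = C6 = 198
Blue = 198


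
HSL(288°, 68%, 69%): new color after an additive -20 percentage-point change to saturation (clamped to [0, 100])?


Original S = 68%
Adjustment = -20 percentage points
New S = 68 + (-20) = 48
Clamp to [0, 100] → 48
= HSL(288°, 48%, 69%)


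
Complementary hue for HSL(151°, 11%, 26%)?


Complement = opposite side of color wheel = hue + 180°
H' = (151 + 180) mod 360 = 331°
S and L unchanged.
= HSL(331°, 11%, 26%)


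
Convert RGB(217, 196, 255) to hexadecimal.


R = 217 → D9 (hex)
G = 196 → C4 (hex)
B = 255 → FF (hex)
Hex = #D9C4FF


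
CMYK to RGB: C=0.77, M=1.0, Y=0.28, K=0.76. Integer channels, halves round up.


R = 255 × (1-C) × (1-K) = 255 × 0.23 × 0.24 = 14.076 → 14
G = 255 × (1-M) × (1-K) = 255 × 0.00 × 0.24 = 0
B = 255 × (1-Y) × (1-K) = 255 × 0.72 × 0.24 = 44.064 → 44
= RGB(14, 0, 44)


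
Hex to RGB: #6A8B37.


6A → 106 (R)
8B → 139 (G)
37 → 55 (B)
= RGB(106, 139, 55)


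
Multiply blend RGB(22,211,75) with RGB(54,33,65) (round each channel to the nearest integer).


Multiply: C = A×B/255, rounded to nearest integer
R: 22×54/255 = 1188/255 ≈ 4.659 → 5
G: 211×33/255 = 6963/255 ≈ 27.306 → 27
B: 75×65/255 = 4875/255 ≈ 19.118 → 19
= RGB(5, 27, 19)


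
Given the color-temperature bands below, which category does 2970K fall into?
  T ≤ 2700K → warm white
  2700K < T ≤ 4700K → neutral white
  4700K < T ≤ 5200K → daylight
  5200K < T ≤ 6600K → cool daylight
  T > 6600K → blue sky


Temperature: 2970K
2700K < 2970K ≤ 4700K → neutral white
Classification: neutral white


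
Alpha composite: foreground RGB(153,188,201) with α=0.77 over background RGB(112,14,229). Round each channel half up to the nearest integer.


C = α×F + (1-α)×B, with 1-α = 0.23
R: 0.77×153 + 0.23×112 = 117.81 + 25.76 = 143.57 → 144
G: 0.77×188 + 0.23×14 = 144.76 + 3.22 = 147.98 → 148
B: 0.77×201 + 0.23×229 = 154.77 + 52.67 = 207.44 → 207
= RGB(144, 148, 207)


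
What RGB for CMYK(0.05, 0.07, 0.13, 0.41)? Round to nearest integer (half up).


R = 255 × (1-C) × (1-K) = 255 × 0.95 × 0.59 = 142.9275 → 143
G = 255 × (1-M) × (1-K) = 255 × 0.93 × 0.59 = 139.9185 → 140
B = 255 × (1-Y) × (1-K) = 255 × 0.87 × 0.59 = 130.8915 → 131
= RGB(143, 140, 131)


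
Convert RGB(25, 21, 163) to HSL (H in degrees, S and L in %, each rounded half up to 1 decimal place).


Normalize: R'=25/255≈0.0980, G'=21/255≈0.0824, B'=163/255≈0.6392
Max=163/255, Min=21/255, Δ=Max-Min=142/255
L = (Max+Min)/2 = (163+21)/510 = 184/510 = 0.36078… → L = 36.1%
L ≤ 0.5 → S = Δ/(Max+Min) = 142/(163+21) = 142/184 = 0.77173… → S = 77.2%
(the 1/255 factors cancel in S and H, so raw channel differences can be used)
Max is B' → H = 60 × ((R-G)/Δ + 4) = 60 × ((25-21)/142 + 4)
  4/142 + 4 = 0.0281… + 4 = 4.0281…
  H = 60 × 4.0281… = 241.690…° → H = 241.7°
= HSL(241.7°, 77.2%, 36.1%)


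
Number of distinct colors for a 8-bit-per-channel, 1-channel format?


Total bits = 8 bits/channel × 1 channels = 8 bits
Distinct colors = 2^8
= 256 colors


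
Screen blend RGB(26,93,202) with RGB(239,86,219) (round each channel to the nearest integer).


Screen: C = 255 - (255-A)×(255-B)/255, rounded to nearest integer
R: 255 - (255-26)×(255-239)/255 = 255 - 3664/255 ≈ 255 - 14.369 = 240.631 → 241
G: 255 - (255-93)×(255-86)/255 = 255 - 27378/255 ≈ 255 - 107.365 = 147.635 → 148
B: 255 - (255-202)×(255-219)/255 = 255 - 1908/255 ≈ 255 - 7.482 = 247.518 → 248
= RGB(241, 148, 248)


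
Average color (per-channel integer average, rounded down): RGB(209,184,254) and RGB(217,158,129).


Midpoint: each channel = ⌊(C₁+C₂)/2⌋
R: ⌊(209+217)/2⌋ = 213
G: ⌊(184+158)/2⌋ = 171
B: ⌊(254+129)/2⌋ = 191
= RGB(213, 171, 191)


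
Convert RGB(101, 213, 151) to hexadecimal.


R = 101 → 65 (hex)
G = 213 → D5 (hex)
B = 151 → 97 (hex)
Hex = #65D597


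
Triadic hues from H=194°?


Triadic: equally spaced at 120° intervals
H1 = 194°
H2 = (194 + 120) mod 360 = 314°
H3 = (194 + 240) mod 360 = 74°
Triadic = 194°, 314°, 74°


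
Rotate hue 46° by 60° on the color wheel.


New hue = (H + rotation) mod 360
New hue = (46 + 60) mod 360
= 106 mod 360
= 106°


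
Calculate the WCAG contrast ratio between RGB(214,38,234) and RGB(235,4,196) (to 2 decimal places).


Linearize each sRGB channel c=v/255: c/12.92 if c ≤ 0.04045 else ((c+0.055)/1.055)^2.4
L = 0.2126×R_lin + 0.7152×G_lin + 0.0722×B_lin
Color 1 (214,38,234):
  R=214: 214/255≈0.8392 > 0.04045 → ((0.8392+0.055)/1.055)^2.4 ≈ 0.67244
  G=38: 38/255≈0.1490 > 0.04045 → ((0.1490+0.055)/1.055)^2.4 ≈ 0.01938
  B=234: 234/255≈0.9176 > 0.04045 → ((0.9176+0.055)/1.055)^2.4 ≈ 0.82279
  L1 = 0.2126×0.67244 + 0.7152×0.01938 + 0.0722×0.82279 ≈ 0.21623
Color 2 (235,4,196):
  R=235: 235/255≈0.9216 > 0.04045 → ((0.9216+0.055)/1.055)^2.4 ≈ 0.83077
  G=4: 4/255≈0.0157 ≤ 0.04045 → 0.0157/12.92 ≈ 0.00121
  B=196: 196/255≈0.7686 > 0.04045 → ((0.7686+0.055)/1.055)^2.4 ≈ 0.55201
  L2 = 0.2126×0.83077 + 0.7152×0.00121 + 0.0722×0.55201 ≈ 0.21735
Lighter = 0.21735, Darker = 0.21623
Ratio = (L_lighter + 0.05) / (L_darker + 0.05)
Ratio = (0.21735 + 0.05) / (0.21623 + 0.05) = 0.26735 / 0.26623 ≈ 1.0042
Ratio ≈ 1.00:1


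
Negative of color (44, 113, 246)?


Invert: (255-R, 255-G, 255-B)
R: 255-44 = 211
G: 255-113 = 142
B: 255-246 = 9
= RGB(211, 142, 9)


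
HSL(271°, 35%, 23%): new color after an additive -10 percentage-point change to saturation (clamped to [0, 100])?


Original S = 35%
Adjustment = -10 percentage points
New S = 35 + (-10) = 25
Clamp to [0, 100] → 25
= HSL(271°, 25%, 23%)


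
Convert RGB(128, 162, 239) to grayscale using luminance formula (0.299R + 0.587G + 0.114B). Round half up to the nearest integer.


Gray = 0.299×R + 0.587×G + 0.114×B
Gray = 0.299×128 + 0.587×162 + 0.114×239
Gray = 38.272 + 95.094 + 27.246
Gray = 160.612 → round half up → 161
Gray = 161


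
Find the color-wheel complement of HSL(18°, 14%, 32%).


Complement = opposite side of color wheel = hue + 180°
H' = (18 + 180) mod 360 = 198°
S and L unchanged.
= HSL(198°, 14%, 32%)


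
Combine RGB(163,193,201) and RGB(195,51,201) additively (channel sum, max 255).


Additive: each channel = min(255, C₁+C₂)
R: 163+195 = 358 → 255
G: 193+51 = 244 → 244
B: 201+201 = 402 → 255
= RGB(255, 244, 255)


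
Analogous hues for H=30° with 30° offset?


Base hue: 30°
Left analog: (30 - 30) mod 360 = 0°
Right analog: (30 + 30) mod 360 = 60°
Analogous hues = 0° and 60°


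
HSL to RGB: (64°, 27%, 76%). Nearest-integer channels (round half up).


H=64°, S=0.27, L=0.76
C = (1-|2L-1|)×S = (1-|0.52|)×0.27 = 0.1296
H' = H/60 = 64/60 ≈ 1.0667; X = C×(1-|H' mod 2 - 1|) = 0.12096
m = L - C/2 = 0.76 - 0.0648 = 0.6952
Sector ⌊H'⌋ = 1 → (R',G',B') = (0.12096, 0.1296, 0.0)
RGB = ((R'+m)×255, (G'+m)×255, (B'+m)×255) = (208.1208, 210.324, 177.276)
Round half up → RGB(208, 210, 177)


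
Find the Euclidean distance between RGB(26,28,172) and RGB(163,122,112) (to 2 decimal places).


d = √[(R₁-R₂)² + (G₁-G₂)² + (B₁-B₂)²]
d = √[(26-163)² + (28-122)² + (172-112)²]
d = √[18769 + 8836 + 3600]
d = √31205
d ≈ 176.65


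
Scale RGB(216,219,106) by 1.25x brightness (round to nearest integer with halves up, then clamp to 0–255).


Multiply each channel by 1.25, round half up, clamp to [0, 255]
R: 216×1.25 = 270 → clamp → 255
G: 219×1.25 = 273.75 → round → 274 → clamp → 255
B: 106×1.25 = 132.5 → round → 133
= RGB(255, 255, 133)


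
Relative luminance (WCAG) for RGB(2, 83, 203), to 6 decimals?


Linearize each channel (sRGB transfer function): c = v/255; c_lin = c/12.92 if c ≤ 0.04045, else ((c+0.055)/1.055)^2.4
  R: 2/255 ≈ 0.007843 ≤ 0.04045 → 0.007843/12.92 ≈ 0.000607
  G: 83/255 ≈ 0.325490 > 0.04045 → ((0.325490+0.055)/1.055)^2.4 ≈ 0.086500
  B: 203/255 ≈ 0.796078 > 0.04045 → ((0.796078+0.055)/1.055)^2.4 ≈ 0.597202
R_lin = 0.000607, G_lin = 0.086500, B_lin = 0.597202
L = 0.2126×R + 0.7152×G + 0.0722×B
L = 0.2126×0.000607 + 0.7152×0.086500 + 0.0722×0.597202
L ≈ 0.105112


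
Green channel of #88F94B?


Color: #88F94B
R = 88 = 136
G = F9 = 249
B = 4B = 75
Green = 249


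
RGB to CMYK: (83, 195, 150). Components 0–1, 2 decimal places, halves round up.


R'=83/255≈0.3255, G'=195/255≈0.7647, B'=150/255≈0.5882
K = 1 - max(R',G',B') = 1 - 195/255 = 60/255 = 0.23529… → 0.24
(1-R'-K)/(1-K) simplifies to (max-R)/max with max = 195:
C = (195-83)/195 = 112/195 = 0.57435… → 0.57
M = (195-195)/195 = 0/195 = 0 → 0.00
Y = (195-150)/195 = 45/195 = 0.23076… → 0.23
= CMYK(0.57, 0.00, 0.23, 0.24)


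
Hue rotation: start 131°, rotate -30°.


New hue = (H + rotation) mod 360
New hue = (131 -30) mod 360
= 101 mod 360
= 101°


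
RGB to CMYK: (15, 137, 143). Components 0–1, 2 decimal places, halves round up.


R'=15/255≈0.0588, G'=137/255≈0.5373, B'=143/255≈0.5608
K = 1 - max(R',G',B') = 1 - 143/255 = 112/255 = 0.43921… → 0.44
(1-R'-K)/(1-K) simplifies to (max-R)/max with max = 143:
C = (143-15)/143 = 128/143 = 0.89510… → 0.90
M = (143-137)/143 = 6/143 = 0.04195… → 0.04
Y = (143-143)/143 = 0/143 = 0 → 0.00
= CMYK(0.90, 0.04, 0.00, 0.44)


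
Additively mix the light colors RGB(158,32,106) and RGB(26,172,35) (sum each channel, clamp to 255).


Additive: each channel = min(255, C₁+C₂)
R: 158+26 = 184 → 184
G: 32+172 = 204 → 204
B: 106+35 = 141 → 141
= RGB(184, 204, 141)


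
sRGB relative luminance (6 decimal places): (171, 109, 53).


Linearize each channel (sRGB transfer function): c = v/255; c_lin = c/12.92 if c ≤ 0.04045, else ((c+0.055)/1.055)^2.4
  R: 171/255 ≈ 0.670588 > 0.04045 → ((0.670588+0.055)/1.055)^2.4 ≈ 0.407240
  G: 109/255 ≈ 0.427451 > 0.04045 → ((0.427451+0.055)/1.055)^2.4 ≈ 0.152926
  B: 53/255 ≈ 0.207843 > 0.04045 → ((0.207843+0.055)/1.055)^2.4 ≈ 0.035601
R_lin = 0.407240, G_lin = 0.152926, B_lin = 0.035601
L = 0.2126×R + 0.7152×G + 0.0722×B
L = 0.2126×0.407240 + 0.7152×0.152926 + 0.0722×0.035601
L ≈ 0.198522


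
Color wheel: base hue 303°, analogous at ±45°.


Base hue: 303°
Left analog: (303 - 45) mod 360 = 258°
Right analog: (303 + 45) mod 360 = 348°
Analogous hues = 258° and 348°


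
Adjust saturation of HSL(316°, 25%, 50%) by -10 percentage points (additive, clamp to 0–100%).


Original S = 25%
Adjustment = -10 percentage points
New S = 25 + (-10) = 15
Clamp to [0, 100] → 15
= HSL(316°, 15%, 50%)


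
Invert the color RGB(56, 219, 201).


Invert: (255-R, 255-G, 255-B)
R: 255-56 = 199
G: 255-219 = 36
B: 255-201 = 54
= RGB(199, 36, 54)


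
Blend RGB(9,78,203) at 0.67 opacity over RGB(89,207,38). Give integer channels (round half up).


C = α×F + (1-α)×B, with 1-α = 0.33
R: 0.67×9 + 0.33×89 = 6.03 + 29.37 = 35.40 → 35
G: 0.67×78 + 0.33×207 = 52.26 + 68.31 = 120.57 → 121
B: 0.67×203 + 0.33×38 = 136.01 + 12.54 = 148.55 → 149
= RGB(35, 121, 149)


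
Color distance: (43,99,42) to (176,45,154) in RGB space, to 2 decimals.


d = √[(R₁-R₂)² + (G₁-G₂)² + (B₁-B₂)²]
d = √[(43-176)² + (99-45)² + (42-154)²]
d = √[17689 + 2916 + 12544]
d = √33149
d ≈ 182.07


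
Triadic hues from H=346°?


Triadic: equally spaced at 120° intervals
H1 = 346°
H2 = (346 + 120) mod 360 = 106°
H3 = (346 + 240) mod 360 = 226°
Triadic = 346°, 106°, 226°


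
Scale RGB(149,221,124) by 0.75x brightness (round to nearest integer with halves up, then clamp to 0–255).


Multiply each channel by 0.75, round half up, clamp to [0, 255]
R: 149×0.75 = 111.75 → round → 112
G: 221×0.75 = 165.75 → round → 166
B: 124×0.75 = 93
= RGB(112, 166, 93)


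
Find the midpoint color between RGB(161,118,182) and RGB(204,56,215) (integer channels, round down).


Midpoint: each channel = ⌊(C₁+C₂)/2⌋
R: ⌊(161+204)/2⌋ = 182
G: ⌊(118+56)/2⌋ = 87
B: ⌊(182+215)/2⌋ = 198
= RGB(182, 87, 198)


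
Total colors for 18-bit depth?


Colors = 2^bits = 2^18
= 262,144 colors


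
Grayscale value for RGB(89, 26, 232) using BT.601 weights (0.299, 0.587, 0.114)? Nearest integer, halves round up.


Gray = 0.299×R + 0.587×G + 0.114×B
Gray = 0.299×89 + 0.587×26 + 0.114×232
Gray = 26.611 + 15.262 + 26.448
Gray = 68.321 → round half up → 68
Gray = 68


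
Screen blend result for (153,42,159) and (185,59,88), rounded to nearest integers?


Screen: C = 255 - (255-A)×(255-B)/255, rounded to nearest integer
R: 255 - (255-153)×(255-185)/255 = 255 - 7140/255 ≈ 255 - 28.000 = 227.000 → 227
G: 255 - (255-42)×(255-59)/255 = 255 - 41748/255 ≈ 255 - 163.718 = 91.282 → 91
B: 255 - (255-159)×(255-88)/255 = 255 - 16032/255 ≈ 255 - 62.871 = 192.129 → 192
= RGB(227, 91, 192)


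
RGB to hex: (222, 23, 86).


R = 222 → DE (hex)
G = 23 → 17 (hex)
B = 86 → 56 (hex)
Hex = #DE1756


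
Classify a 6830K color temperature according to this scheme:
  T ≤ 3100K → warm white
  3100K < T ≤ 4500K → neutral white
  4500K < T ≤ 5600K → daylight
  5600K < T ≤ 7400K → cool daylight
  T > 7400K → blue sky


Temperature: 6830K
5600K < 6830K ≤ 7400K → cool daylight
Classification: cool daylight


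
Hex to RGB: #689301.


68 → 104 (R)
93 → 147 (G)
01 → 1 (B)
= RGB(104, 147, 1)


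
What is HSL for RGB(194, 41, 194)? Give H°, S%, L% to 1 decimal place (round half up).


Normalize: R'=194/255≈0.7608, G'=41/255≈0.1608, B'=194/255≈0.7608
Max=194/255, Min=41/255, Δ=Max-Min=153/255
L = (Max+Min)/2 = (194+41)/510 = 235/510 = 0.46078… → L = 46.1%
L ≤ 0.5 → S = Δ/(Max+Min) = 153/(194+41) = 153/235 = 0.65106… → S = 65.1%
(the 1/255 factors cancel in S and H, so raw channel differences can be used)
Max is R' → H = 60 × (((G-B)/Δ) mod 6) = 60 × (((41-194)/153) mod 6)
  (-153)/153 = -1; negative, so add 6 → 5
  H = 60 × 5 = 300° → H = 300.0°
= HSL(300.0°, 65.1%, 46.1%)


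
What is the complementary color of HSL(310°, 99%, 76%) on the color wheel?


Complement = opposite side of color wheel = hue + 180°
H' = (310 + 180) mod 360 = 130°
S and L unchanged.
= HSL(130°, 99%, 76%)


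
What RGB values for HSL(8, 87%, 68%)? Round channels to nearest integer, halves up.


H=8°, S=0.87, L=0.68
C = (1-|2L-1|)×S = (1-|0.36|)×0.87 = 0.5568
H' = H/60 = 8/60 ≈ 0.1333; X = C×(1-|H' mod 2 - 1|) = 0.07424
m = L - C/2 = 0.68 - 0.2784 = 0.4016
Sector ⌊H'⌋ = 0 → (R',G',B') = (0.5568, 0.07424, 0.0)
RGB = ((R'+m)×255, (G'+m)×255, (B'+m)×255) = (244.392, 121.3392, 102.408)
Round half up → RGB(244, 121, 102)


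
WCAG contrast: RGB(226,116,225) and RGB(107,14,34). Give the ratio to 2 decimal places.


Linearize each sRGB channel c=v/255: c/12.92 if c ≤ 0.04045 else ((c+0.055)/1.055)^2.4
L = 0.2126×R_lin + 0.7152×G_lin + 0.0722×B_lin
Color 1 (226,116,225):
  R=226: 226/255≈0.8863 > 0.04045 → ((0.8863+0.055)/1.055)^2.4 ≈ 0.76052
  G=116: 116/255≈0.4549 > 0.04045 → ((0.4549+0.055)/1.055)^2.4 ≈ 0.17465
  B=225: 225/255≈0.8824 > 0.04045 → ((0.8824+0.055)/1.055)^2.4 ≈ 0.75294
  L1 = 0.2126×0.76052 + 0.7152×0.17465 + 0.0722×0.75294 ≈ 0.34096
Color 2 (107,14,34):
  R=107: 107/255≈0.4196 > 0.04045 → ((0.4196+0.055)/1.055)^2.4 ≈ 0.14703
  G=14: 14/255≈0.0549 > 0.04045 → ((0.0549+0.055)/1.055)^2.4 ≈ 0.00439
  B=34: 34/255≈0.1333 > 0.04045 → ((0.1333+0.055)/1.055)^2.4 ≈ 0.01600
  L2 = 0.2126×0.14703 + 0.7152×0.00439 + 0.0722×0.01600 ≈ 0.03555
Lighter = 0.34096, Darker = 0.03555
Ratio = (L_lighter + 0.05) / (L_darker + 0.05)
Ratio = (0.34096 + 0.05) / (0.03555 + 0.05) = 0.39096 / 0.08555 ≈ 4.5697
Ratio ≈ 4.57:1


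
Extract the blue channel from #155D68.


Color: #155D68
R = 15 = 21
G = 5D = 93
B = 68 = 104
Blue = 104


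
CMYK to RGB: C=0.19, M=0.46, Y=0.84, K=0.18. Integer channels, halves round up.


R = 255 × (1-C) × (1-K) = 255 × 0.81 × 0.82 = 169.371 → 169
G = 255 × (1-M) × (1-K) = 255 × 0.54 × 0.82 = 112.914 → 113
B = 255 × (1-Y) × (1-K) = 255 × 0.16 × 0.82 = 33.456 → 33
= RGB(169, 113, 33)


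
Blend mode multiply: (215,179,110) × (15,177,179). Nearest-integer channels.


Multiply: C = A×B/255, rounded to nearest integer
R: 215×15/255 = 3225/255 ≈ 12.647 → 13
G: 179×177/255 = 31683/255 ≈ 124.247 → 124
B: 110×179/255 = 19690/255 ≈ 77.216 → 77
= RGB(13, 124, 77)


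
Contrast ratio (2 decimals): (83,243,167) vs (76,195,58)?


Linearize each sRGB channel c=v/255: c/12.92 if c ≤ 0.04045 else ((c+0.055)/1.055)^2.4
L = 0.2126×R_lin + 0.7152×G_lin + 0.0722×B_lin
Color 1 (83,243,167):
  R=83: 83/255≈0.3255 > 0.04045 → ((0.3255+0.055)/1.055)^2.4 ≈ 0.08650
  G=243: 243/255≈0.9529 > 0.04045 → ((0.9529+0.055)/1.055)^2.4 ≈ 0.89627
  B=167: 167/255≈0.6549 > 0.04045 → ((0.6549+0.055)/1.055)^2.4 ≈ 0.38643
  L1 = 0.2126×0.08650 + 0.7152×0.89627 + 0.0722×0.38643 ≈ 0.68730
Color 2 (76,195,58):
  R=76: 76/255≈0.2980 > 0.04045 → ((0.2980+0.055)/1.055)^2.4 ≈ 0.07227
  G=195: 195/255≈0.7647 > 0.04045 → ((0.7647+0.055)/1.055)^2.4 ≈ 0.54572
  B=58: 58/255≈0.2275 > 0.04045 → ((0.2275+0.055)/1.055)^2.4 ≈ 0.04231
  L2 = 0.2126×0.07227 + 0.7152×0.54572 + 0.0722×0.04231 ≈ 0.40872
Lighter = 0.68730, Darker = 0.40872
Ratio = (L_lighter + 0.05) / (L_darker + 0.05)
Ratio = (0.68730 + 0.05) / (0.40872 + 0.05) = 0.73730 / 0.45872 ≈ 1.6073
Ratio ≈ 1.61:1


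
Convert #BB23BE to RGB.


BB → 187 (R)
23 → 35 (G)
BE → 190 (B)
= RGB(187, 35, 190)


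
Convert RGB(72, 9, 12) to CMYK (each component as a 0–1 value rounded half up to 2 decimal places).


R'=72/255≈0.2824, G'=9/255≈0.0353, B'=12/255≈0.0471
K = 1 - max(R',G',B') = 1 - 72/255 = 183/255 = 0.71764… → 0.72
(1-R'-K)/(1-K) simplifies to (max-R)/max with max = 72:
C = (72-72)/72 = 0/72 = 0 → 0.00
M = (72-9)/72 = 63/72 = 0.875 → 0.88
Y = (72-12)/72 = 60/72 = 0.83333… → 0.83
= CMYK(0.00, 0.88, 0.83, 0.72)


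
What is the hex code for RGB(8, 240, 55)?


R = 8 → 08 (hex)
G = 240 → F0 (hex)
B = 55 → 37 (hex)
Hex = #08F037


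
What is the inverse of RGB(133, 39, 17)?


Invert: (255-R, 255-G, 255-B)
R: 255-133 = 122
G: 255-39 = 216
B: 255-17 = 238
= RGB(122, 216, 238)


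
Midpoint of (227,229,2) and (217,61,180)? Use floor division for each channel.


Midpoint: each channel = ⌊(C₁+C₂)/2⌋
R: ⌊(227+217)/2⌋ = 222
G: ⌊(229+61)/2⌋ = 145
B: ⌊(2+180)/2⌋ = 91
= RGB(222, 145, 91)


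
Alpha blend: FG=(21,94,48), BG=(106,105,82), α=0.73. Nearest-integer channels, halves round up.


C = α×F + (1-α)×B, with 1-α = 0.27
R: 0.73×21 + 0.27×106 = 15.33 + 28.62 = 43.95 → 44
G: 0.73×94 + 0.27×105 = 68.62 + 28.35 = 96.97 → 97
B: 0.73×48 + 0.27×82 = 35.04 + 22.14 = 57.18 → 57
= RGB(44, 97, 57)


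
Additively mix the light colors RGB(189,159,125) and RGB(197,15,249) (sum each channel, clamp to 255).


Additive: each channel = min(255, C₁+C₂)
R: 189+197 = 386 → 255
G: 159+15 = 174 → 174
B: 125+249 = 374 → 255
= RGB(255, 174, 255)


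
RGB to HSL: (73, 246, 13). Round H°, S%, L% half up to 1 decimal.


Normalize: R'=73/255≈0.2863, G'=246/255≈0.9647, B'=13/255≈0.0510
Max=246/255, Min=13/255, Δ=Max-Min=233/255
L = (Max+Min)/2 = (246+13)/510 = 259/510 = 0.50784… → L = 50.8%
L > 0.5 → S = Δ/(2-Max-Min) = 233/(510-246-13) = 233/251 = 0.92828… → S = 92.8%
(the 1/255 factors cancel in S and H, so raw channel differences can be used)
Max is G' → H = 60 × ((B-R)/Δ + 2) = 60 × ((13-73)/233 + 2)
  -60/233 + 2 = -0.2575… + 2 = 1.7424…
  H = 60 × 1.7424… = 104.549…° → H = 104.5°
= HSL(104.5°, 92.8%, 50.8%)


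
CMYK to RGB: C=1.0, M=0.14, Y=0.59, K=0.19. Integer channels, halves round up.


R = 255 × (1-C) × (1-K) = 255 × 0.00 × 0.81 = 0
G = 255 × (1-M) × (1-K) = 255 × 0.86 × 0.81 = 177.633 → 178
B = 255 × (1-Y) × (1-K) = 255 × 0.41 × 0.81 = 84.6855 → 85
= RGB(0, 178, 85)


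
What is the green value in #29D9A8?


Color: #29D9A8
R = 29 = 41
G = D9 = 217
B = A8 = 168
Green = 217


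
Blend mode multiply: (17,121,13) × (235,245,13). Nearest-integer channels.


Multiply: C = A×B/255, rounded to nearest integer
R: 17×235/255 = 3995/255 ≈ 15.667 → 16
G: 121×245/255 = 29645/255 ≈ 116.255 → 116
B: 13×13/255 = 169/255 ≈ 0.663 → 1
= RGB(16, 116, 1)


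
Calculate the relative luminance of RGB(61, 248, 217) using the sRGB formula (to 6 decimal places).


Linearize each channel (sRGB transfer function): c = v/255; c_lin = c/12.92 if c ≤ 0.04045, else ((c+0.055)/1.055)^2.4
  R: 61/255 ≈ 0.239216 > 0.04045 → ((0.239216+0.055)/1.055)^2.4 ≈ 0.046665
  G: 248/255 ≈ 0.972549 > 0.04045 → ((0.972549+0.055)/1.055)^2.4 ≈ 0.938686
  B: 217/255 ≈ 0.850980 > 0.04045 → ((0.850980+0.055)/1.055)^2.4 ≈ 0.693872
R_lin = 0.046665, G_lin = 0.938686, B_lin = 0.693872
L = 0.2126×R + 0.7152×G + 0.0722×B
L = 0.2126×0.046665 + 0.7152×0.938686 + 0.0722×0.693872
L ≈ 0.731367


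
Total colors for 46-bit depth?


Colors = 2^bits = 2^46
= 70,368,744,177,664 colors


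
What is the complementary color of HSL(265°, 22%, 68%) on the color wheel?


Complement = opposite side of color wheel = hue + 180°
H' = (265 + 180) mod 360 = 85°
S and L unchanged.
= HSL(85°, 22%, 68%)


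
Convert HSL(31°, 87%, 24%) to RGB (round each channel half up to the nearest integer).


H=31°, S=0.87, L=0.24
C = (1-|2L-1|)×S = (1-|-0.52|)×0.87 = 0.4176
H' = H/60 = 31/60 ≈ 0.5167; X = C×(1-|H' mod 2 - 1|) = 0.21576
m = L - C/2 = 0.24 - 0.2088 = 0.0312
Sector ⌊H'⌋ = 0 → (R',G',B') = (0.4176, 0.21576, 0.0)
RGB = ((R'+m)×255, (G'+m)×255, (B'+m)×255) = (114.444, 62.9748, 7.956)
Round half up → RGB(114, 63, 8)


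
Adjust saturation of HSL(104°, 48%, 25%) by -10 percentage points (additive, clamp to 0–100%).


Original S = 48%
Adjustment = -10 percentage points
New S = 48 + (-10) = 38
Clamp to [0, 100] → 38
= HSL(104°, 38%, 25%)


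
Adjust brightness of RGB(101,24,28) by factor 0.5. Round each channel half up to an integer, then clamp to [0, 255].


Multiply each channel by 0.5, round half up, clamp to [0, 255]
R: 101×0.5 = 50.5 → round → 51
G: 24×0.5 = 12
B: 28×0.5 = 14
= RGB(51, 12, 14)


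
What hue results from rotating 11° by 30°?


New hue = (H + rotation) mod 360
New hue = (11 + 30) mod 360
= 41 mod 360
= 41°


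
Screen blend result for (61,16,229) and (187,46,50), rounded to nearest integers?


Screen: C = 255 - (255-A)×(255-B)/255, rounded to nearest integer
R: 255 - (255-61)×(255-187)/255 = 255 - 13192/255 ≈ 255 - 51.733 = 203.267 → 203
G: 255 - (255-16)×(255-46)/255 = 255 - 49951/255 ≈ 255 - 195.886 = 59.114 → 59
B: 255 - (255-229)×(255-50)/255 = 255 - 5330/255 ≈ 255 - 20.902 = 234.098 → 234
= RGB(203, 59, 234)


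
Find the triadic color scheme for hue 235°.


Triadic: equally spaced at 120° intervals
H1 = 235°
H2 = (235 + 120) mod 360 = 355°
H3 = (235 + 240) mod 360 = 115°
Triadic = 235°, 355°, 115°


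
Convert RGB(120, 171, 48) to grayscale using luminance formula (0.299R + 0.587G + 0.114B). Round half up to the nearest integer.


Gray = 0.299×R + 0.587×G + 0.114×B
Gray = 0.299×120 + 0.587×171 + 0.114×48
Gray = 35.880 + 100.377 + 5.472
Gray = 141.729 → round half up → 142
Gray = 142


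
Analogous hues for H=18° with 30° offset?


Base hue: 18°
Left analog: (18 - 30) mod 360 = 348°
Right analog: (18 + 30) mod 360 = 48°
Analogous hues = 348° and 48°


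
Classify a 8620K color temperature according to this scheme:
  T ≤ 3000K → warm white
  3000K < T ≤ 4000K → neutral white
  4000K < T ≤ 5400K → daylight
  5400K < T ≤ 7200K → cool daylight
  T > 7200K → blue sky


Temperature: 8620K
8620K > 7200K → blue sky
Classification: blue sky


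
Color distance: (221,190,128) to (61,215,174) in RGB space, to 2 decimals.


d = √[(R₁-R₂)² + (G₁-G₂)² + (B₁-B₂)²]
d = √[(221-61)² + (190-215)² + (128-174)²]
d = √[25600 + 625 + 2116]
d = √28341
d ≈ 168.35


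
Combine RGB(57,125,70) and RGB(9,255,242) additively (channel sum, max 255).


Additive: each channel = min(255, C₁+C₂)
R: 57+9 = 66 → 66
G: 125+255 = 380 → 255
B: 70+242 = 312 → 255
= RGB(66, 255, 255)


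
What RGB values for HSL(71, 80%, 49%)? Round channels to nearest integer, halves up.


H=71°, S=0.80, L=0.49
C = (1-|2L-1|)×S = (1-|-0.02|)×0.80 = 0.784
H' = H/60 = 71/60 ≈ 1.1833; X = C×(1-|H' mod 2 - 1|) ≈ 0.6403
m = L - C/2 = 0.49 - 0.392 = 0.098
Sector ⌊H'⌋ = 1 → (R',G',B') = (≈0.6403, 0.784, 0.0)
RGB = ((R'+m)×255, (G'+m)×255, (B'+m)×255) = (188.258, 224.91, 24.99)
Round half up → RGB(188, 225, 25)


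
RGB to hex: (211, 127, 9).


R = 211 → D3 (hex)
G = 127 → 7F (hex)
B = 9 → 09 (hex)
Hex = #D37F09


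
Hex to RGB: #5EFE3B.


5E → 94 (R)
FE → 254 (G)
3B → 59 (B)
= RGB(94, 254, 59)


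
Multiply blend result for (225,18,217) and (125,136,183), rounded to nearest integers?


Multiply: C = A×B/255, rounded to nearest integer
R: 225×125/255 = 28125/255 ≈ 110.294 → 110
G: 18×136/255 = 2448/255 ≈ 9.600 → 10
B: 217×183/255 = 39711/255 ≈ 155.729 → 156
= RGB(110, 10, 156)


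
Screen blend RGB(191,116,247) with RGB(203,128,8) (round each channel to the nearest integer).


Screen: C = 255 - (255-A)×(255-B)/255, rounded to nearest integer
R: 255 - (255-191)×(255-203)/255 = 255 - 3328/255 ≈ 255 - 13.051 = 241.949 → 242
G: 255 - (255-116)×(255-128)/255 = 255 - 17653/255 ≈ 255 - 69.227 = 185.773 → 186
B: 255 - (255-247)×(255-8)/255 = 255 - 1976/255 ≈ 255 - 7.749 = 247.251 → 247
= RGB(242, 186, 247)


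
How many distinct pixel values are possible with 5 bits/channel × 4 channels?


Total bits = 5 bits/channel × 4 channels = 20 bits
Distinct pixel values = 2^20
= 1,048,576 pixel values


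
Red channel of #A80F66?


Color: #A80F66
R = A8 = 168
G = 0F = 15
B = 66 = 102
Red = 168


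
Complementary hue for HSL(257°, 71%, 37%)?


Complement = opposite side of color wheel = hue + 180°
H' = (257 + 180) mod 360 = 77°
S and L unchanged.
= HSL(77°, 71%, 37%)


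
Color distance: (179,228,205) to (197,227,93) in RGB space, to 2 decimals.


d = √[(R₁-R₂)² + (G₁-G₂)² + (B₁-B₂)²]
d = √[(179-197)² + (228-227)² + (205-93)²]
d = √[324 + 1 + 12544]
d = √12869
d ≈ 113.44


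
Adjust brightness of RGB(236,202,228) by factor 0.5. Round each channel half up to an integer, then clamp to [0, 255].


Multiply each channel by 0.5, round half up, clamp to [0, 255]
R: 236×0.5 = 118
G: 202×0.5 = 101
B: 228×0.5 = 114
= RGB(118, 101, 114)


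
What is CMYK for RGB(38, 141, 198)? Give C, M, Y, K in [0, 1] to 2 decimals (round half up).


R'=38/255≈0.1490, G'=141/255≈0.5529, B'=198/255≈0.7765
K = 1 - max(R',G',B') = 1 - 198/255 = 57/255 = 0.22352… → 0.22
(1-R'-K)/(1-K) simplifies to (max-R)/max with max = 198:
C = (198-38)/198 = 160/198 = 0.80808… → 0.81
M = (198-141)/198 = 57/198 = 0.28787… → 0.29
Y = (198-198)/198 = 0/198 = 0 → 0.00
= CMYK(0.81, 0.29, 0.00, 0.22)


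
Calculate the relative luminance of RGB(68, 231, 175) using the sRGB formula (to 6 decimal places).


Linearize each channel (sRGB transfer function): c = v/255; c_lin = c/12.92 if c ≤ 0.04045, else ((c+0.055)/1.055)^2.4
  R: 68/255 ≈ 0.266667 > 0.04045 → ((0.266667+0.055)/1.055)^2.4 ≈ 0.057805
  G: 231/255 ≈ 0.905882 > 0.04045 → ((0.905882+0.055)/1.055)^2.4 ≈ 0.799103
  B: 175/255 ≈ 0.686275 > 0.04045 → ((0.686275+0.055)/1.055)^2.4 ≈ 0.428690
R_lin = 0.057805, G_lin = 0.799103, B_lin = 0.428690
L = 0.2126×R + 0.7152×G + 0.0722×B
L = 0.2126×0.057805 + 0.7152×0.799103 + 0.0722×0.428690
L ≈ 0.614759


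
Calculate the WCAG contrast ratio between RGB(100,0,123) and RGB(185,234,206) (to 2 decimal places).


Linearize each sRGB channel c=v/255: c/12.92 if c ≤ 0.04045 else ((c+0.055)/1.055)^2.4
L = 0.2126×R_lin + 0.7152×G_lin + 0.0722×B_lin
Color 1 (100,0,123):
  R=100: 100/255≈0.3922 > 0.04045 → ((0.3922+0.055)/1.055)^2.4 ≈ 0.12744
  G=0: 0/255≈0.0000 ≤ 0.04045 → 0.0000/12.92 ≈ 0.00000
  B=123: 123/255≈0.4824 > 0.04045 → ((0.4824+0.055)/1.055)^2.4 ≈ 0.19807
  L1 = 0.2126×0.12744 + 0.7152×0.00000 + 0.0722×0.19807 ≈ 0.04139
Color 2 (185,234,206):
  R=185: 185/255≈0.7255 > 0.04045 → ((0.7255+0.055)/1.055)^2.4 ≈ 0.48515
  G=234: 234/255≈0.9176 > 0.04045 → ((0.9176+0.055)/1.055)^2.4 ≈ 0.82279
  B=206: 206/255≈0.8078 > 0.04045 → ((0.8078+0.055)/1.055)^2.4 ≈ 0.61721
  L2 = 0.2126×0.48515 + 0.7152×0.82279 + 0.0722×0.61721 ≈ 0.73616
Lighter = 0.73616, Darker = 0.04139
Ratio = (L_lighter + 0.05) / (L_darker + 0.05)
Ratio = (0.73616 + 0.05) / (0.04139 + 0.05) = 0.78616 / 0.09139 ≈ 8.6019
Ratio ≈ 8.60:1
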